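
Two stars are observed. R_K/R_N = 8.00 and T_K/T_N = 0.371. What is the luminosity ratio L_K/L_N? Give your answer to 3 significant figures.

1.21

From the Stefan–Boltzmann law, L ∝ R²T⁴, so
L_K/L_N = (R_K/R_N)² (T_K/T_N)⁴ = (8.00)² × (0.371)⁴ = 64.00 × 0.01895 = 1.212.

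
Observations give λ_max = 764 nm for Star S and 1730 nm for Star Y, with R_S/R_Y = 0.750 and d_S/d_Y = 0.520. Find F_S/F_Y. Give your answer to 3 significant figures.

54.7

Wien's law: T_S/T_Y = λ_Y/λ_S = 1730/764 = 2.264.
L_S/L_Y = (R_S/R_Y)²(T_S/T_Y)⁴ = (0.750)²(2.264)⁴ = 14.79.
F_S/F_Y = (L_S/L_Y)/(d_S/d_Y)² = 14.79/(0.520)² = 54.69.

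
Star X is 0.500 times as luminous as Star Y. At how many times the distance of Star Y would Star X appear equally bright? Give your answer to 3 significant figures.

Equal flux requires L_X/d_X² = L_Y/d_Y², so d_X/d_Y = √(L_X/L_Y)
= √(0.500) = 0.7071.

0.707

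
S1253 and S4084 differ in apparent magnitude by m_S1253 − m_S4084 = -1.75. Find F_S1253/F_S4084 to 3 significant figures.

F_S1253/F_S4084 = 10^(−(m_S1253 − m_S4084)/2.5) = 10^(1.75/2.5) = 10^0.700 = 5.012.

5.01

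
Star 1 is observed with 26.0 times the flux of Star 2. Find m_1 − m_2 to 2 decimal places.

-3.54

m_1 − m_2 = −2.5 log₁₀(F_1/F_2) = −2.5 log₁₀(26.0) = −2.5 × (1.415) = -3.537.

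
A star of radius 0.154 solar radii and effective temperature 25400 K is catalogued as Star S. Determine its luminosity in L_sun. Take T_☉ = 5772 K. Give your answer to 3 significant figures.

8.89 L_sun

L/L_☉ = (R/R_☉)² (T/T_☉)⁴ = (0.154)² × (25400/5772)⁴
       = 0.02372 × (4.401)⁴ = 0.02372 × 375.0 = 8.893.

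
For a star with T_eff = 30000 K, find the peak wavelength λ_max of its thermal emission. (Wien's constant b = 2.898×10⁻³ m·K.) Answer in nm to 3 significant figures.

λ_max = b/T = 2.898×10⁻³ / 30000 = 9.66×10^-8 m = 96.60 nm.

96.6 nm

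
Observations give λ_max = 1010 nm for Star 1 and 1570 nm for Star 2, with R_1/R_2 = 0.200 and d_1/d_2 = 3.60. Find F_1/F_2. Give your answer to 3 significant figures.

0.0180

Wien's law: T_1/T_2 = λ_2/λ_1 = 1570/1010 = 1.554.
L_1/L_2 = (R_1/R_2)²(T_1/T_2)⁴ = (0.200)²(1.554)⁴ = 0.2335.
F_1/F_2 = (L_1/L_2)/(d_1/d_2)² = 0.2335/(3.60)² = 0.01802.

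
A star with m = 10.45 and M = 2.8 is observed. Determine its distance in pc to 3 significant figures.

339 pc

m − M = 5 log₁₀(d/10 pc)
10.45 − (2.8) = 7.65 = 5 log₁₀(d/10)
d = 10 × 10^(7.65/5) = 10 × 10^1.530 = 338.8 pc.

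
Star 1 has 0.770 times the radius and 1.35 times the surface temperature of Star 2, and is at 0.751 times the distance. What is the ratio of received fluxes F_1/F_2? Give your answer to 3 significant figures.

3.49

L_1/L_2 = (R_1/R_2)²(T_1/T_2)⁴ = (0.770)² × (1.35)⁴ = 1.969.
F_1/F_2 = (L_1/L_2)/(d_1/d_2)² = 1.969 / (0.751)² = 3.492.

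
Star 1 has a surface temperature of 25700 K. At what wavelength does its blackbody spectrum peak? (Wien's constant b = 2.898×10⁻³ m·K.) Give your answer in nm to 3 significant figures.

λ_max = b/T = 2.898×10⁻³ / 25700 = 1.13×10^-7 m = 112.8 nm.

113 nm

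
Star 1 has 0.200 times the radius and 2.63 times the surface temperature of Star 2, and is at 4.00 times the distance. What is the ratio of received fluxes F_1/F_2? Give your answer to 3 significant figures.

L_1/L_2 = (R_1/R_2)²(T_1/T_2)⁴ = (0.200)² × (2.63)⁴ = 1.914.
F_1/F_2 = (L_1/L_2)/(d_1/d_2)² = 1.914 / (4.00)² = 0.1196.

0.120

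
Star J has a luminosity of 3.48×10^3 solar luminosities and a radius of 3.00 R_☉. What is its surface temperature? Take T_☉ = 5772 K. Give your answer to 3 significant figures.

T/T_☉ = (L/L_☉)^(1/4) / (R/R_☉)^(1/2)
T = 5772 × (3.48×10^3)^(1/4) / √(3.00) = 5772 × 7.681 / 1.732 = 2.560×10^4 K.

2.56×10^4 K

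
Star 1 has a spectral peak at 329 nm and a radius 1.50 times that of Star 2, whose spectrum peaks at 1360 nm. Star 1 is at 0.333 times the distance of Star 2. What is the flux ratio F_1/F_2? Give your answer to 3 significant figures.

5.92×10^3

Wien's law: T_1/T_2 = λ_2/λ_1 = 1360/329 = 4.134.
L_1/L_2 = (R_1/R_2)²(T_1/T_2)⁴ = (1.50)²(4.134)⁴ = 657.0.
F_1/F_2 = (L_1/L_2)/(d_1/d_2)² = 657.0/(0.333)² = 5925.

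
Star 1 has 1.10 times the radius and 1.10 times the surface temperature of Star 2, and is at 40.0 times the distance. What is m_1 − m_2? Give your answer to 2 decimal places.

L_1/L_2 = (1.10)²(1.10)⁴ = 1.772.
F_1/F_2 = (L_1/L_2)/(d_1/d_2)² = 1.772/1600 = 0.001107.
m_1 − m_2 = −2.5 log₁₀(0.001107) = 7.39.

7.39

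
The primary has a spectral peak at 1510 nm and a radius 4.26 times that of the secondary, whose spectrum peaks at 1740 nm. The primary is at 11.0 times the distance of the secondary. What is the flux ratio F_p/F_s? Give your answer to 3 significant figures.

Wien's law: T_p/T_s = λ_s/λ_p = 1740/1510 = 1.152.
L_p/L_s = (R_p/R_s)²(T_p/T_s)⁴ = (4.26)²(1.152)⁴ = 32.00.
F_p/F_s = (L_p/L_s)/(d_p/d_s)² = 32.00/(11.0)² = 0.2644.

0.264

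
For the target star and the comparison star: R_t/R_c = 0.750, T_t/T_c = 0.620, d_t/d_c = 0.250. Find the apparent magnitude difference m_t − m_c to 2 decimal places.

-0.31

L_t/L_c = (0.750)²(0.620)⁴ = 0.08312.
F_t/F_c = (L_t/L_c)/(d_t/d_c)² = 0.08312/0.06250 = 1.330.
m_t − m_c = −2.5 log₁₀(1.330) = -0.31.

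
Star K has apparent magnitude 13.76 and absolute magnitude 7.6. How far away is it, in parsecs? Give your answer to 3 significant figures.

m − M = 5 log₁₀(d/10 pc)
13.76 − (7.6) = 6.16 = 5 log₁₀(d/10)
d = 10 × 10^(6.16/5) = 10 × 10^1.232 = 170.6 pc.

171 pc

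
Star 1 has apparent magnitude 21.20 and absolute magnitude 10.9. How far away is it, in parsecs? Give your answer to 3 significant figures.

1.15×10^3 pc

m − M = 5 log₁₀(d/10 pc)
21.20 − (10.9) = 10.30 = 5 log₁₀(d/10)
d = 10 × 10^(10.30/5) = 10 × 10^2.060 = 1148 pc.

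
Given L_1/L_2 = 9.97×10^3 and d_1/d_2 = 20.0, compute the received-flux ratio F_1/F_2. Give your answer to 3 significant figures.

24.9

F = L/(4πd²), so F_1/F_2 = (L_1/L_2) / (d_1/d_2)²
= 9.97×10^3 / (20.0)² = 9.97×10^3 / 400.0 = 24.93.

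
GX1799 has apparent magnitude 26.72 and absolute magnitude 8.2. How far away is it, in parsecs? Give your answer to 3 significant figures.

m − M = 5 log₁₀(d/10 pc)
26.72 − (8.2) = 18.52 = 5 log₁₀(d/10)
d = 10 × 10^(18.52/5) = 10 × 10^3.704 = 5.058×10^4 pc.

5.06×10^4 pc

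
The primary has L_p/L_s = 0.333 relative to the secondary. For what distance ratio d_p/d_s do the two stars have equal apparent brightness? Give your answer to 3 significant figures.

Equal flux requires L_p/d_p² = L_s/d_s², so d_p/d_s = √(L_p/L_s)
= √(0.333) = 0.5771.

0.577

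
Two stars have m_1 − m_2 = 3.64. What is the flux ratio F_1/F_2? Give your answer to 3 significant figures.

F_1/F_2 = 10^(−(m_1 − m_2)/2.5) = 10^(-3.64/2.5) = 10^-1.456 = 0.03499.

0.0350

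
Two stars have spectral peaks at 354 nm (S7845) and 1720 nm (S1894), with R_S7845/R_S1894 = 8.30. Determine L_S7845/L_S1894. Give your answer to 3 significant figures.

3.84×10^4

Wien's law gives T ∝ 1/λ_max, so T_S7845/T_S1894 = λ_S1894/λ_S7845 = 1720/354 = 4.859.
Then L ∝ R²T⁴ gives L_S7845/L_S1894 = (8.30)² × (4.859)⁴ = 68.89 × 557.3 = 3.839×10^4.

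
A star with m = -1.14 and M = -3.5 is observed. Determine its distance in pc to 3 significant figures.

m − M = 5 log₁₀(d/10 pc)
-1.14 − (-3.5) = 2.36 = 5 log₁₀(d/10)
d = 10 × 10^(2.36/5) = 10 × 10^0.472 = 29.65 pc.

29.6 pc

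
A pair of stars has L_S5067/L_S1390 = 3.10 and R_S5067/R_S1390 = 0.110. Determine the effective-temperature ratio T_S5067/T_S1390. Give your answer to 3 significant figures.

L ∝ R²T⁴ gives T ∝ (L/R²)^(1/4), so
T_S5067/T_S1390 = (3.10 / 0.110²)^(1/4) = (256.2)^(1/4) = 4.001.

4.00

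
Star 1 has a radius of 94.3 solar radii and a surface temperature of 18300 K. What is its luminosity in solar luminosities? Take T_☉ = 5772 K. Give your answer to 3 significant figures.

8.99×10^5 solar luminosities

L/L_☉ = (R/R_☉)² (T/T_☉)⁴ = (94.3)² × (18300/5772)⁴
       = 8892 × (3.170)⁴ = 8892 × 101.0 = 8.985×10^5.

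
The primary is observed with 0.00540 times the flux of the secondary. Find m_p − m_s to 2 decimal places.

m_p − m_s = −2.5 log₁₀(F_p/F_s) = −2.5 log₁₀(0.00540) = −2.5 × (-2.268) = 5.669.

5.67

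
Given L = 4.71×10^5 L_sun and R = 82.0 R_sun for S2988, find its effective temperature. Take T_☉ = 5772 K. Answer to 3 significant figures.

T/T_☉ = (L/L_☉)^(1/4) / (R/R_☉)^(1/2)
T = 5772 × (4.71×10^5)^(1/4) / √(82.0) = 5772 × 26.20 / 9.055 = 1.670×10^4 K.

1.67×10^4 K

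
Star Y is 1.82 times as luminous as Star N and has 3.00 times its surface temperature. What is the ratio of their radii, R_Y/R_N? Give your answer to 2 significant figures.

L ∝ R²T⁴ gives R ∝ √L / T², so
R_Y/R_N = √(1.82) / (3.00)² = 1.349 / 9.000 = 0.1499.

0.15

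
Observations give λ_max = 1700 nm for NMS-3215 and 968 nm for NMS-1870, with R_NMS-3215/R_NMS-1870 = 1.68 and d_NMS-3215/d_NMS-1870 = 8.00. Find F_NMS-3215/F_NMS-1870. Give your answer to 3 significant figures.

0.00464

Wien's law: T_NMS-3215/T_NMS-1870 = λ_NMS-1870/λ_NMS-3215 = 968/1700 = 0.5694.
L_NMS-3215/L_NMS-1870 = (R_NMS-3215/R_NMS-1870)²(T_NMS-3215/T_NMS-1870)⁴ = (1.68)²(0.5694)⁴ = 0.2967.
F_NMS-3215/F_NMS-1870 = (L_NMS-3215/L_NMS-1870)/(d_NMS-3215/d_NMS-1870)² = 0.2967/(8.00)² = 0.004636.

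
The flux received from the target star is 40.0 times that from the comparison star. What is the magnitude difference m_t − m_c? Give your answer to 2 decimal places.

m_t − m_c = −2.5 log₁₀(F_t/F_c) = −2.5 log₁₀(40.0) = −2.5 × (1.602) = -4.005.

-4.01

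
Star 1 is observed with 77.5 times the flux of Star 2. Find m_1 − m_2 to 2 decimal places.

m_1 − m_2 = −2.5 log₁₀(F_1/F_2) = −2.5 log₁₀(77.5) = −2.5 × (1.889) = -4.723.

-4.72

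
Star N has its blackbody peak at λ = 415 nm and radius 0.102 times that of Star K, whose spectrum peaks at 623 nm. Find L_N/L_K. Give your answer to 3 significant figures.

Wien's law gives T ∝ 1/λ_max, so T_N/T_K = λ_K/λ_N = 623/415 = 1.501.
Then L ∝ R²T⁴ gives L_N/L_K = (0.102)² × (1.501)⁴ = 0.01040 × 5.079 = 0.05284.

0.0528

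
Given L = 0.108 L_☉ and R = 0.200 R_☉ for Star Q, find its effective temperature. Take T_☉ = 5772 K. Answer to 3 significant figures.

T/T_☉ = (L/L_☉)^(1/4) / (R/R_☉)^(1/2)
T = 5772 × (0.108)^(1/4) / √(0.200) = 5772 × 0.5733 / 0.4472 = 7399 K.

7.40×10^3 K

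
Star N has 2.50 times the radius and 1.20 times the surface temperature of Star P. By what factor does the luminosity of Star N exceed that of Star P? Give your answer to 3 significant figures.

13.0

From the Stefan–Boltzmann law, L ∝ R²T⁴, so
L_N/L_P = (R_N/R_P)² (T_N/T_P)⁴ = (2.50)² × (1.20)⁴ = 6.250 × 2.074 = 12.96.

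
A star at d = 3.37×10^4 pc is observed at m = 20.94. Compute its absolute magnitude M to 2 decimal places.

3.30

M = m − 5 log₁₀(d/10 pc) = 20.94 − 5 log₁₀(3.37×10^4/10)
  = 20.94 − 5 × 3.528 = 20.94 − 17.64 = 3.30.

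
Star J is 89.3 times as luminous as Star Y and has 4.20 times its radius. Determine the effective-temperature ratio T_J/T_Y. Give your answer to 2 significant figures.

L ∝ R²T⁴ gives T ∝ (L/R²)^(1/4), so
T_J/T_Y = (89.3 / 4.20²)^(1/4) = (5.062)^(1/4) = 1.500.

1.5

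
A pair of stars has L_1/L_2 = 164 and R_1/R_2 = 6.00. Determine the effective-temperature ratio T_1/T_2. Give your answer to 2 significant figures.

L ∝ R²T⁴ gives T ∝ (L/R²)^(1/4), so
T_1/T_2 = (164 / 6.00²)^(1/4) = (4.556)^(1/4) = 1.461.

1.5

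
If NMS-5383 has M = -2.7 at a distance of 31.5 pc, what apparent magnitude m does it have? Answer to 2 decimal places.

-0.21

m = M + 5 log₁₀(d/10 pc) = -2.7 + 5 log₁₀(31.5/10)
  = -2.7 + 5 × 0.498 = -2.7 + 2.49 = -0.21.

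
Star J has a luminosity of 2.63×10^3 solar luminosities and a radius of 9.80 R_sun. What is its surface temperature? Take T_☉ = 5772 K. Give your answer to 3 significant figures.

1.32×10^4 K

T/T_☉ = (L/L_☉)^(1/4) / (R/R_☉)^(1/2)
T = 5772 × (2.63×10^3)^(1/4) / √(9.80) = 5772 × 7.161 / 3.130 = 1.320×10^4 K.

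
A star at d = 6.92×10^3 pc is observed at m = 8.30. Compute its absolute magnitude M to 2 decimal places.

-5.90

M = m − 5 log₁₀(d/10 pc) = 8.30 − 5 log₁₀(6.92×10^3/10)
  = 8.30 − 5 × 2.840 = 8.30 − 14.20 = -5.90.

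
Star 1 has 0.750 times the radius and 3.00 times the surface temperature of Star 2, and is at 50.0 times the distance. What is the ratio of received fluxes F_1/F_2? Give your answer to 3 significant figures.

0.0182

L_1/L_2 = (R_1/R_2)²(T_1/T_2)⁴ = (0.750)² × (3.00)⁴ = 45.56.
F_1/F_2 = (L_1/L_2)/(d_1/d_2)² = 45.56 / (50.0)² = 0.01823.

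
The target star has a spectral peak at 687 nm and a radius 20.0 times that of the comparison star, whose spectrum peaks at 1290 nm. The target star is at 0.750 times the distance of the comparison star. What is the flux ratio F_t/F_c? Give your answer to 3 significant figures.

Wien's law: T_t/T_c = λ_c/λ_t = 1290/687 = 1.878.
L_t/L_c = (R_t/R_c)²(T_t/T_c)⁴ = (20.0)²(1.878)⁴ = 4973.
F_t/F_c = (L_t/L_c)/(d_t/d_c)² = 4973/(0.750)² = 8840.

8.84×10^3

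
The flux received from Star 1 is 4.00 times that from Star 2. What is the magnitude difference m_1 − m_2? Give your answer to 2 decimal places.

-1.51

m_1 − m_2 = −2.5 log₁₀(F_1/F_2) = −2.5 log₁₀(4.00) = −2.5 × (0.602) = -1.505.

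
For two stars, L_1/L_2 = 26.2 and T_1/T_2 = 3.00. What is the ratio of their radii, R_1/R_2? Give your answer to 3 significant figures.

L ∝ R²T⁴ gives R ∝ √L / T², so
R_1/R_2 = √(26.2) / (3.00)² = 5.119 / 9.000 = 0.5687.

0.569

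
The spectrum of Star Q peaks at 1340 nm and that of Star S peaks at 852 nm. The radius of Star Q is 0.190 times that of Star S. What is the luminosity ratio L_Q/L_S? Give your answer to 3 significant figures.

0.00590

Wien's law gives T ∝ 1/λ_max, so T_Q/T_S = λ_S/λ_Q = 852/1340 = 0.6358.
Then L ∝ R²T⁴ gives L_Q/L_S = (0.190)² × (0.6358)⁴ = 0.03610 × 0.1634 = 0.005900.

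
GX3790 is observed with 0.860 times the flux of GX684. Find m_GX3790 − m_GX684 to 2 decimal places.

m_GX3790 − m_GX684 = −2.5 log₁₀(F_GX3790/F_GX684) = −2.5 log₁₀(0.860) = −2.5 × (-0.066) = 0.164.

0.16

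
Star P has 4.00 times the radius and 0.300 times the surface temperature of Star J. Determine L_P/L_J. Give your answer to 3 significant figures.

0.130

From the Stefan–Boltzmann law, L ∝ R²T⁴, so
L_P/L_J = (R_P/R_J)² (T_P/T_J)⁴ = (4.00)² × (0.300)⁴ = 16.00 × 0.008100 = 0.1296.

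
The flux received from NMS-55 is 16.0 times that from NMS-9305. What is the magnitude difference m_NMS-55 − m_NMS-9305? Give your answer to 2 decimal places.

m_NMS-55 − m_NMS-9305 = −2.5 log₁₀(F_NMS-55/F_NMS-9305) = −2.5 log₁₀(16.0) = −2.5 × (1.204) = -3.010.

-3.01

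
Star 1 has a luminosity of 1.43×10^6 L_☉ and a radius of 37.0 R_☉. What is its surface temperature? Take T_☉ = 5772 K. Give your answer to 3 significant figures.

T/T_☉ = (L/L_☉)^(1/4) / (R/R_☉)^(1/2)
T = 5772 × (1.43×10^6)^(1/4) / √(37.0) = 5772 × 34.58 / 6.083 = 3.281×10^4 K.

3.28×10^4 K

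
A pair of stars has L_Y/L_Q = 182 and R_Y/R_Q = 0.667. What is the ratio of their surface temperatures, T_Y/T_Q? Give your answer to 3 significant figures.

L ∝ R²T⁴ gives T ∝ (L/R²)^(1/4), so
T_Y/T_Q = (182 / 0.667²)^(1/4) = (409.1)^(1/4) = 4.497.

4.50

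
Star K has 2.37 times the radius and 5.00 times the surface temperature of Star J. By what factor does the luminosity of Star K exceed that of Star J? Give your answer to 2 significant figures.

From the Stefan–Boltzmann law, L ∝ R²T⁴, so
L_K/L_J = (R_K/R_J)² (T_K/T_J)⁴ = (2.37)² × (5.00)⁴ = 5.617 × 625.0 = 3511.

3.5×10^3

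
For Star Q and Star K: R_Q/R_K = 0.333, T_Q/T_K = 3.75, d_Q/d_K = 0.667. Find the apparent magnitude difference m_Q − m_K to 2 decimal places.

-4.23

L_Q/L_K = (0.333)²(3.75)⁴ = 21.93.
F_Q/F_K = (L_Q/L_K)/(d_Q/d_K)² = 21.93/0.4449 = 49.29.
m_Q − m_K = −2.5 log₁₀(49.29) = -4.23.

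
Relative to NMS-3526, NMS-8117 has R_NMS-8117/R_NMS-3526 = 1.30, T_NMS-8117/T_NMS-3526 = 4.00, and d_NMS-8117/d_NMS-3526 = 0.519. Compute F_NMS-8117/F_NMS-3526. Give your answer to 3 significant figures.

1.61×10^3

L_NMS-8117/L_NMS-3526 = (R_NMS-8117/R_NMS-3526)²(T_NMS-8117/T_NMS-3526)⁴ = (1.30)² × (4.00)⁴ = 432.6.
F_NMS-8117/F_NMS-3526 = (L_NMS-8117/L_NMS-3526)/(d_NMS-8117/d_NMS-3526)² = 432.6 / (0.519)² = 1606.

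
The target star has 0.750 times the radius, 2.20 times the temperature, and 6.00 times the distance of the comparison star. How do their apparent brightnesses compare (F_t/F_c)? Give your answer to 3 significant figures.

0.366

L_t/L_c = (R_t/R_c)²(T_t/T_c)⁴ = (0.750)² × (2.20)⁴ = 13.18.
F_t/F_c = (L_t/L_c)/(d_t/d_c)² = 13.18 / (6.00)² = 0.3660.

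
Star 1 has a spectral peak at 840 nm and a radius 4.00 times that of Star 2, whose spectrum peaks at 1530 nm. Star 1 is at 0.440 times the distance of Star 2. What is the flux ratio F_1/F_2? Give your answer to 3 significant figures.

Wien's law: T_1/T_2 = λ_2/λ_1 = 1530/840 = 1.821.
L_1/L_2 = (R_1/R_2)²(T_1/T_2)⁴ = (4.00)²(1.821)⁴ = 176.1.
F_1/F_2 = (L_1/L_2)/(d_1/d_2)² = 176.1/(0.440)² = 909.6.

910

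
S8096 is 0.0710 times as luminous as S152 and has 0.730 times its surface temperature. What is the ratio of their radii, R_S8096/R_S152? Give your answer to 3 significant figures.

0.500

L ∝ R²T⁴ gives R ∝ √L / T², so
R_S8096/R_S152 = √(0.0710) / (0.730)² = 0.2665 / 0.5329 = 0.5000.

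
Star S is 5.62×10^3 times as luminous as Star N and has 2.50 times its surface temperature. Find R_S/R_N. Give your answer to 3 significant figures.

12.0

L ∝ R²T⁴ gives R ∝ √L / T², so
R_S/R_N = √(5.62×10^3) / (2.50)² = 74.97 / 6.250 = 11.99.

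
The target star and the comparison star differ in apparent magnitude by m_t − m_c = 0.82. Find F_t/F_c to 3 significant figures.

F_t/F_c = 10^(−(m_t − m_c)/2.5) = 10^(-0.82/2.5) = 10^-0.328 = 0.4699.

0.470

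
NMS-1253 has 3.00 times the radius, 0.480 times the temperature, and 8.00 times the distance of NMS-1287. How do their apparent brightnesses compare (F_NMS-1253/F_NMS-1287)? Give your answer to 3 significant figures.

L_NMS-1253/L_NMS-1287 = (R_NMS-1253/R_NMS-1287)²(T_NMS-1253/T_NMS-1287)⁴ = (3.00)² × (0.480)⁴ = 0.4778.
F_NMS-1253/F_NMS-1287 = (L_NMS-1253/L_NMS-1287)/(d_NMS-1253/d_NMS-1287)² = 0.4778 / (8.00)² = 0.007465.

0.00746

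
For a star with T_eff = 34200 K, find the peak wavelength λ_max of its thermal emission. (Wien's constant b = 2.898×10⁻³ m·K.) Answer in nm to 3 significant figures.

84.7 nm

λ_max = b/T = 2.898×10⁻³ / 34200 = 8.47×10^-8 m = 84.74 nm.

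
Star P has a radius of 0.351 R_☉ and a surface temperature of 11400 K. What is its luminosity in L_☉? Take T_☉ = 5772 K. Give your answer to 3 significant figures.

1.87 L_☉

L/L_☉ = (R/R_☉)² (T/T_☉)⁴ = (0.351)² × (11400/5772)⁴
       = 0.1232 × (1.975)⁴ = 0.1232 × 15.22 = 1.875.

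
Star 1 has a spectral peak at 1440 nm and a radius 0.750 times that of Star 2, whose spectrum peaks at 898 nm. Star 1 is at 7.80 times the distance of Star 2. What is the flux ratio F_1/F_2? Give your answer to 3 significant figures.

0.00140

Wien's law: T_1/T_2 = λ_2/λ_1 = 898/1440 = 0.6236.
L_1/L_2 = (R_1/R_2)²(T_1/T_2)⁴ = (0.750)²(0.6236)⁴ = 0.08507.
F_1/F_2 = (L_1/L_2)/(d_1/d_2)² = 0.08507/(7.80)² = 0.001398.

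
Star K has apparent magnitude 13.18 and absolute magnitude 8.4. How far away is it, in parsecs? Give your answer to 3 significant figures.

90.4 pc

m − M = 5 log₁₀(d/10 pc)
13.18 − (8.4) = 4.78 = 5 log₁₀(d/10)
d = 10 × 10^(4.78/5) = 10 × 10^0.956 = 90.36 pc.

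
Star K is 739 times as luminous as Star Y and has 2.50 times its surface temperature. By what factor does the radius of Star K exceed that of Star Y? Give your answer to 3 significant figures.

4.35

L ∝ R²T⁴ gives R ∝ √L / T², so
R_K/R_Y = √(739) / (2.50)² = 27.18 / 6.250 = 4.350.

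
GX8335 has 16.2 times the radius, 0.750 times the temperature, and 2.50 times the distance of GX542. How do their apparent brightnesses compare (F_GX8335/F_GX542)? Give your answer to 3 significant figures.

13.3

L_GX8335/L_GX542 = (R_GX8335/R_GX542)²(T_GX8335/T_GX542)⁴ = (16.2)² × (0.750)⁴ = 83.04.
F_GX8335/F_GX542 = (L_GX8335/L_GX542)/(d_GX8335/d_GX542)² = 83.04 / (2.50)² = 13.29.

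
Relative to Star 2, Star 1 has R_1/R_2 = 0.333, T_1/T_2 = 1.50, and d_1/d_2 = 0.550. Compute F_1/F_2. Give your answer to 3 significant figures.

1.86

L_1/L_2 = (R_1/R_2)²(T_1/T_2)⁴ = (0.333)² × (1.50)⁴ = 0.5614.
F_1/F_2 = (L_1/L_2)/(d_1/d_2)² = 0.5614 / (0.550)² = 1.856.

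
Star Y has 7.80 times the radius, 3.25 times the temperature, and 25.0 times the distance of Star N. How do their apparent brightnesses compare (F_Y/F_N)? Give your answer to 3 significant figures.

10.9

L_Y/L_N = (R_Y/R_N)²(T_Y/T_N)⁴ = (7.80)² × (3.25)⁴ = 6788.
F_Y/F_N = (L_Y/L_N)/(d_Y/d_N)² = 6788 / (25.0)² = 10.86.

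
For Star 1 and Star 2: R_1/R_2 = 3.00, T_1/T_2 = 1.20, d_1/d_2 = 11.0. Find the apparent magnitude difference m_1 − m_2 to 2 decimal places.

L_1/L_2 = (3.00)²(1.20)⁴ = 18.66.
F_1/F_2 = (L_1/L_2)/(d_1/d_2)² = 18.66/121.0 = 0.1542.
m_1 − m_2 = −2.5 log₁₀(0.1542) = 2.03.

2.03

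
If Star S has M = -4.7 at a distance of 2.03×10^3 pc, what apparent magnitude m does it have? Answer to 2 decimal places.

m = M + 5 log₁₀(d/10 pc) = -4.7 + 5 log₁₀(2.03×10^3/10)
  = -4.7 + 5 × 2.307 = -4.7 + 11.54 = 6.84.

6.84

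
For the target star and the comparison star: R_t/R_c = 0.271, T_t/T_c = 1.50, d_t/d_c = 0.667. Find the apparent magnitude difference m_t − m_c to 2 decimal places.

L_t/L_c = (0.271)²(1.50)⁴ = 0.3718.
F_t/F_c = (L_t/L_c)/(d_t/d_c)² = 0.3718/0.4449 = 0.8357.
m_t − m_c = −2.5 log₁₀(0.8357) = 0.19.

0.19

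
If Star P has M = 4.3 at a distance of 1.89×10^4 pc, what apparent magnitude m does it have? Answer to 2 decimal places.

m = M + 5 log₁₀(d/10 pc) = 4.3 + 5 log₁₀(1.89×10^4/10)
  = 4.3 + 5 × 3.276 = 4.3 + 16.38 = 20.68.

20.68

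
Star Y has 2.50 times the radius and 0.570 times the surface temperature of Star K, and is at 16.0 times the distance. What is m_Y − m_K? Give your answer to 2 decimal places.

L_Y/L_K = (2.50)²(0.570)⁴ = 0.6598.
F_Y/F_K = (L_Y/L_K)/(d_Y/d_K)² = 0.6598/256.0 = 0.002577.
m_Y − m_K = −2.5 log₁₀(0.002577) = 6.47.

6.47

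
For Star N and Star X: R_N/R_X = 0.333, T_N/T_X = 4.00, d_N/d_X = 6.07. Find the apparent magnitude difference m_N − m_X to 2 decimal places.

0.28

L_N/L_X = (0.333)²(4.00)⁴ = 28.39.
F_N/F_X = (L_N/L_X)/(d_N/d_X)² = 28.39/36.84 = 0.7705.
m_N − m_X = −2.5 log₁₀(0.7705) = 0.28.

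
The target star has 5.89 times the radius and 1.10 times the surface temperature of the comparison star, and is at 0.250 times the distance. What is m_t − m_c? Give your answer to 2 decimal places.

-7.27

L_t/L_c = (5.89)²(1.10)⁴ = 50.79.
F_t/F_c = (L_t/L_c)/(d_t/d_c)² = 50.79/0.06250 = 812.7.
m_t − m_c = −2.5 log₁₀(812.7) = -7.27.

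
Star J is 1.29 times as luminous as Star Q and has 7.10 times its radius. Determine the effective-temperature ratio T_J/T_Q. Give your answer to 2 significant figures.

L ∝ R²T⁴ gives T ∝ (L/R²)^(1/4), so
T_J/T_Q = (1.29 / 7.10²)^(1/4) = (0.02559)^(1/4) = 0.4000.

0.40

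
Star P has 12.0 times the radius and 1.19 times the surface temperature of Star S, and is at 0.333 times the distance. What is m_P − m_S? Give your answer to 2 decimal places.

L_P/L_S = (12.0)²(1.19)⁴ = 288.8.
F_P/F_S = (L_P/L_S)/(d_P/d_S)² = 288.8/0.1109 = 2604.
m_P − m_S = −2.5 log₁₀(2604) = -8.54.

-8.54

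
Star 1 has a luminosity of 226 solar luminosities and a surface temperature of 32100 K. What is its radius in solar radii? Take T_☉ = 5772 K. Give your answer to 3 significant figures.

R/R_☉ = √(L/L_☉) / (T/T_☉)² = √(226) / (5.561)²
       = 15.03 / 30.93 = 0.4861.

0.486 solar radii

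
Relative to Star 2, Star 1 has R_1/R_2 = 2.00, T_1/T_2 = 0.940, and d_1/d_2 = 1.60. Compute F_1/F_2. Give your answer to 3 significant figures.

L_1/L_2 = (R_1/R_2)²(T_1/T_2)⁴ = (2.00)² × (0.940)⁴ = 3.123.
F_1/F_2 = (L_1/L_2)/(d_1/d_2)² = 3.123 / (1.60)² = 1.220.

1.22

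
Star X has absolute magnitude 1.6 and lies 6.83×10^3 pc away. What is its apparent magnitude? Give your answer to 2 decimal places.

m = M + 5 log₁₀(d/10 pc) = 1.6 + 5 log₁₀(6.83×10^3/10)
  = 1.6 + 5 × 2.834 = 1.6 + 14.17 = 15.77.

15.77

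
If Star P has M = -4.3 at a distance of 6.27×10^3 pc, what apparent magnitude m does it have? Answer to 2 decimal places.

m = M + 5 log₁₀(d/10 pc) = -4.3 + 5 log₁₀(6.27×10^3/10)
  = -4.3 + 5 × 2.797 = -4.3 + 13.99 = 9.69.

9.69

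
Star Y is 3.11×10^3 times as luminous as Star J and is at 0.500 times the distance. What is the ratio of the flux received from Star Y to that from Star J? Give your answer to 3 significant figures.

F = L/(4πd²), so F_Y/F_J = (L_Y/L_J) / (d_Y/d_J)²
= 3.11×10^3 / (0.500)² = 3.11×10^3 / 0.2500 = 1.244×10^4.

1.24×10^4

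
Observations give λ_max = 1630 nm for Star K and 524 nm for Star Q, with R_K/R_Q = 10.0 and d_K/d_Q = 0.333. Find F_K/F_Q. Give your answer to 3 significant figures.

9.63

Wien's law: T_K/T_Q = λ_Q/λ_K = 524/1630 = 0.3215.
L_K/L_Q = (R_K/R_Q)²(T_K/T_Q)⁴ = (10.0)²(0.3215)⁴ = 1.068.
F_K/F_Q = (L_K/L_Q)/(d_K/d_Q)² = 1.068/(0.333)² = 9.631.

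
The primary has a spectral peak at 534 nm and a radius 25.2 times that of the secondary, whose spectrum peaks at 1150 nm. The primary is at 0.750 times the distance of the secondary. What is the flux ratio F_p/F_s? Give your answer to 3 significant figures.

2.43×10^4

Wien's law: T_p/T_s = λ_s/λ_p = 1150/534 = 2.154.
L_p/L_s = (R_p/R_s)²(T_p/T_s)⁴ = (25.2)²(2.154)⁴ = 1.366×10^4.
F_p/F_s = (L_p/L_s)/(d_p/d_s)² = 1.366×10^4/(0.750)² = 2.428×10^4.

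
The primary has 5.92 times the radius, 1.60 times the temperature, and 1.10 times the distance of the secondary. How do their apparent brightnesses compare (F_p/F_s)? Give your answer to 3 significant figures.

L_p/L_s = (R_p/R_s)²(T_p/T_s)⁴ = (5.92)² × (1.60)⁴ = 229.7.
F_p/F_s = (L_p/L_s)/(d_p/d_s)² = 229.7 / (1.10)² = 189.8.

190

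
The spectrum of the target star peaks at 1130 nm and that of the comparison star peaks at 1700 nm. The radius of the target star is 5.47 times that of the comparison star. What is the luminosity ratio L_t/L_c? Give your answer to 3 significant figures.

Wien's law gives T ∝ 1/λ_max, so T_t/T_c = λ_c/λ_t = 1700/1130 = 1.504.
Then L ∝ R²T⁴ gives L_t/L_c = (5.47)² × (1.504)⁴ = 29.92 × 5.122 = 153.3.

153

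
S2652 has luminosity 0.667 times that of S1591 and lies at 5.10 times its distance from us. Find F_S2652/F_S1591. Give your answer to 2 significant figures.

F = L/(4πd²), so F_S2652/F_S1591 = (L_S2652/L_S1591) / (d_S2652/d_S1591)²
= 0.667 / (5.10)² = 0.667 / 26.01 = 0.02564.

0.026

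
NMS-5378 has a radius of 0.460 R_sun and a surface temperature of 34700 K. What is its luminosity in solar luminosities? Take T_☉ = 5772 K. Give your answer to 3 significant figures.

L/L_☉ = (R/R_☉)² (T/T_☉)⁴ = (0.460)² × (34700/5772)⁴
       = 0.2116 × (6.012)⁴ = 0.2116 × 1306 = 276.4.

276 solar luminosities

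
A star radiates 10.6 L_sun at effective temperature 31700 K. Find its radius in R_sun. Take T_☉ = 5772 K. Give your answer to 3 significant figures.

R/R_☉ = √(L/L_☉) / (T/T_☉)² = √(10.6) / (5.492)²
       = 3.256 / 30.16 = 0.1079.

0.108 R_sun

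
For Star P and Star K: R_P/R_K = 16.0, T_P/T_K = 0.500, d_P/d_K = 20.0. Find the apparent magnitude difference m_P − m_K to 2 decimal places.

3.49

L_P/L_K = (16.0)²(0.500)⁴ = 16.00.
F_P/F_K = (L_P/L_K)/(d_P/d_K)² = 16.00/400.0 = 0.04000.
m_P − m_K = −2.5 log₁₀(0.04000) = 3.49.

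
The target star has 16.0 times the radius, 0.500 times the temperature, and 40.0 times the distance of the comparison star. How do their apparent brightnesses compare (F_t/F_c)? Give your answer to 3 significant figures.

0.0100

L_t/L_c = (R_t/R_c)²(T_t/T_c)⁴ = (16.0)² × (0.500)⁴ = 16.00.
F_t/F_c = (L_t/L_c)/(d_t/d_c)² = 16.00 / (40.0)² = 0.01000.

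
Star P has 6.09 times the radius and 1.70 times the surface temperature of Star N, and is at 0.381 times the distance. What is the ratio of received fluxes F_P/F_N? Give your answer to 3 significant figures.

L_P/L_N = (R_P/R_N)²(T_P/T_N)⁴ = (6.09)² × (1.70)⁴ = 309.8.
F_P/F_N = (L_P/L_N)/(d_P/d_N)² = 309.8 / (0.381)² = 2134.

2.13×10^3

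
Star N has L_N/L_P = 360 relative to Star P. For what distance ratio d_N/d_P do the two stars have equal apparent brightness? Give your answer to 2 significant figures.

Equal flux requires L_N/d_N² = L_P/d_P², so d_N/d_P = √(L_N/L_P)
= √(360) = 18.97.

19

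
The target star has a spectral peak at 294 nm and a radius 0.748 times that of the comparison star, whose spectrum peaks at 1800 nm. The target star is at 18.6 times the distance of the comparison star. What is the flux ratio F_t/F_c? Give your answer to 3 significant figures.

Wien's law: T_t/T_c = λ_c/λ_t = 1800/294 = 6.122.
L_t/L_c = (R_t/R_c)²(T_t/T_c)⁴ = (0.748)²(6.122)⁴ = 786.1.
F_t/F_c = (L_t/L_c)/(d_t/d_c)² = 786.1/(18.6)² = 2.272.

2.27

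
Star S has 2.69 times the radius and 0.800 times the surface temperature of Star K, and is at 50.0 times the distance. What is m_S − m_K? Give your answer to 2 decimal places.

L_S/L_K = (2.69)²(0.800)⁴ = 2.964.
F_S/F_K = (L_S/L_K)/(d_S/d_K)² = 2.964/2500 = 0.001186.
m_S − m_K = −2.5 log₁₀(0.001186) = 7.32.

7.32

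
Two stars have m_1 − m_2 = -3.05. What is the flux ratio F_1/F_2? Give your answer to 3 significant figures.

16.6

F_1/F_2 = 10^(−(m_1 − m_2)/2.5) = 10^(3.05/2.5) = 10^1.220 = 16.60.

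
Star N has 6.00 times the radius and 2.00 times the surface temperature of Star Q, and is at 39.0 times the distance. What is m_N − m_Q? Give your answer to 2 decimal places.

L_N/L_Q = (6.00)²(2.00)⁴ = 576.0.
F_N/F_Q = (L_N/L_Q)/(d_N/d_Q)² = 576.0/1521 = 0.3787.
m_N − m_Q = −2.5 log₁₀(0.3787) = 1.05.

1.05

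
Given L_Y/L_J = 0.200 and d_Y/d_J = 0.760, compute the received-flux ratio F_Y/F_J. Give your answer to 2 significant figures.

0.35

F = L/(4πd²), so F_Y/F_J = (L_Y/L_J) / (d_Y/d_J)²
= 0.200 / (0.760)² = 0.200 / 0.5776 = 0.3463.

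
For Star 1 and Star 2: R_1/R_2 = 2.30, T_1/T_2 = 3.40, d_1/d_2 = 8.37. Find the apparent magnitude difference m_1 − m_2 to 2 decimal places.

-2.51

L_1/L_2 = (2.30)²(3.40)⁴ = 706.9.
F_1/F_2 = (L_1/L_2)/(d_1/d_2)² = 706.9/70.06 = 10.09.
m_1 − m_2 = −2.5 log₁₀(10.09) = -2.51.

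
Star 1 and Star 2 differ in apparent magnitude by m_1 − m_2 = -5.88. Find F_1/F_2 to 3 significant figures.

225

F_1/F_2 = 10^(−(m_1 − m_2)/2.5) = 10^(5.88/2.5) = 10^2.352 = 224.9.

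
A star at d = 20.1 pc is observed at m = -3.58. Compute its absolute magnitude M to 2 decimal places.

-5.10

M = m − 5 log₁₀(d/10 pc) = -3.58 − 5 log₁₀(20.1/10)
  = -3.58 − 5 × 0.303 = -3.58 − 1.52 = -5.10.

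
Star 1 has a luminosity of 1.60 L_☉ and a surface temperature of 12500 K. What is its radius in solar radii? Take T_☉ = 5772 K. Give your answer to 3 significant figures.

R/R_☉ = √(L/L_☉) / (T/T_☉)² = √(1.60) / (2.166)²
       = 1.265 / 4.690 = 0.2697.

0.270 solar radii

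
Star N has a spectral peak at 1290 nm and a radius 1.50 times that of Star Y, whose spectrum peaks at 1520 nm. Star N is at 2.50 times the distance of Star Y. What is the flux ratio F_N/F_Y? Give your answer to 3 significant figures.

Wien's law: T_N/T_Y = λ_Y/λ_N = 1520/1290 = 1.178.
L_N/L_Y = (R_N/R_Y)²(T_N/T_Y)⁴ = (1.50)²(1.178)⁴ = 4.337.
F_N/F_Y = (L_N/L_Y)/(d_N/d_Y)² = 4.337/(2.50)² = 0.6939.

0.694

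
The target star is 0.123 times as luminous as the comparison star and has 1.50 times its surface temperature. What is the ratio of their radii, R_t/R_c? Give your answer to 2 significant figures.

L ∝ R²T⁴ gives R ∝ √L / T², so
R_t/R_c = √(0.123) / (1.50)² = 0.3507 / 2.250 = 0.1559.

0.16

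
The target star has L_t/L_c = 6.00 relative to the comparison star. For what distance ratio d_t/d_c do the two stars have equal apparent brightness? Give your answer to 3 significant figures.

Equal flux requires L_t/d_t² = L_c/d_c², so d_t/d_c = √(L_t/L_c)
= √(6.00) = 2.449.

2.45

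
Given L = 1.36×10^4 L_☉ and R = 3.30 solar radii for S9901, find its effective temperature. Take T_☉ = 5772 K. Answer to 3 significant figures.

T/T_☉ = (L/L_☉)^(1/4) / (R/R_☉)^(1/2)
T = 5772 × (1.36×10^4)^(1/4) / √(3.30) = 5772 × 10.80 / 1.817 = 3.431×10^4 K.

3.43×10^4 K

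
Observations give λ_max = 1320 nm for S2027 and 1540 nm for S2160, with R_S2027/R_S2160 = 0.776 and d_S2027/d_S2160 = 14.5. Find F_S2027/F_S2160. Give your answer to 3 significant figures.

Wien's law: T_S2027/T_S2160 = λ_S2160/λ_S2027 = 1540/1320 = 1.167.
L_S2027/L_S2160 = (R_S2027/R_S2160)²(T_S2027/T_S2160)⁴ = (0.776)²(1.167)⁴ = 1.116.
F_S2027/F_S2160 = (L_S2027/L_S2160)/(d_S2027/d_S2160)² = 1.116/(14.5)² = 0.005306.

0.00531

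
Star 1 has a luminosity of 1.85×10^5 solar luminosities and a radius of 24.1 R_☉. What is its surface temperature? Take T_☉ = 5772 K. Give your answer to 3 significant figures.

2.44×10^4 K

T/T_☉ = (L/L_☉)^(1/4) / (R/R_☉)^(1/2)
T = 5772 × (1.85×10^5)^(1/4) / √(24.1) = 5772 × 20.74 / 4.909 = 2.438×10^4 K.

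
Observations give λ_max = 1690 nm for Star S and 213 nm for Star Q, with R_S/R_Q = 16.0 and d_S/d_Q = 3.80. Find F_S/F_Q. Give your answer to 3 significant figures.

0.00447

Wien's law: T_S/T_Q = λ_Q/λ_S = 213/1690 = 0.1260.
L_S/L_Q = (R_S/R_Q)²(T_S/T_Q)⁴ = (16.0)²(0.1260)⁴ = 0.06460.
F_S/F_Q = (L_S/L_Q)/(d_S/d_Q)² = 0.06460/(3.80)² = 0.004473.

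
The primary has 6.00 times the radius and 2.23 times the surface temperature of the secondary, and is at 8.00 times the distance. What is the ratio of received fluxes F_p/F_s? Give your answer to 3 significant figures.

13.9

L_p/L_s = (R_p/R_s)²(T_p/T_s)⁴ = (6.00)² × (2.23)⁴ = 890.3.
F_p/F_s = (L_p/L_s)/(d_p/d_s)² = 890.3 / (8.00)² = 13.91.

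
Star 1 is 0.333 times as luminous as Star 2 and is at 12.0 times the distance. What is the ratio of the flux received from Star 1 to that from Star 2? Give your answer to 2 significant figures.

F = L/(4πd²), so F_1/F_2 = (L_1/L_2) / (d_1/d_2)²
= 0.333 / (12.0)² = 0.333 / 144.0 = 0.002313.

0.0023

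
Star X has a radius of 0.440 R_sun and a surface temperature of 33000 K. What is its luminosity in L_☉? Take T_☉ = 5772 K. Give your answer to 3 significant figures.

L/L_☉ = (R/R_☉)² (T/T_☉)⁴ = (0.440)² × (33000/5772)⁴
       = 0.1936 × (5.717)⁴ = 0.1936 × 1068 = 206.9.

207 L_☉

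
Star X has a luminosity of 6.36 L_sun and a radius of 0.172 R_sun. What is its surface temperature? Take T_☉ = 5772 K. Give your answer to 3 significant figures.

2.21×10^4 K

T/T_☉ = (L/L_☉)^(1/4) / (R/R_☉)^(1/2)
T = 5772 × (6.36)^(1/4) / √(0.172) = 5772 × 1.588 / 0.4147 = 2.210×10^4 K.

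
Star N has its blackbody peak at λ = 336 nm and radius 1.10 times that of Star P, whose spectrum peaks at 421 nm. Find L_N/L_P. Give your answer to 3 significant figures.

2.98

Wien's law gives T ∝ 1/λ_max, so T_N/T_P = λ_P/λ_N = 421/336 = 1.253.
Then L ∝ R²T⁴ gives L_N/L_P = (1.10)² × (1.253)⁴ = 1.210 × 2.465 = 2.982.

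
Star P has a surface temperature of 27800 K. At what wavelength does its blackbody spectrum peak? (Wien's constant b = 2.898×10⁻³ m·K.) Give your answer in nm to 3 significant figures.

λ_max = b/T = 2.898×10⁻³ / 27800 = 1.04×10^-7 m = 104.2 nm.

104 nm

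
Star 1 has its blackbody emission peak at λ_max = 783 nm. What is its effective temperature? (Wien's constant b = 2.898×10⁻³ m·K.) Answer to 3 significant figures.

3.70×10^3 K

T = b/λ_max = 2.898×10⁻³ / (783×10⁻⁹) = 3701 K.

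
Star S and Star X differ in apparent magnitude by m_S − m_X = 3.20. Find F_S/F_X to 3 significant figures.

F_S/F_X = 10^(−(m_S − m_X)/2.5) = 10^(-3.20/2.5) = 10^-1.280 = 0.05248.

0.0525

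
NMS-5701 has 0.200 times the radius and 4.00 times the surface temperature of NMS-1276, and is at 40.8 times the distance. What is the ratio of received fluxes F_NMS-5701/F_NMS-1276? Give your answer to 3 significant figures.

L_NMS-5701/L_NMS-1276 = (R_NMS-5701/R_NMS-1276)²(T_NMS-5701/T_NMS-1276)⁴ = (0.200)² × (4.00)⁴ = 10.24.
F_NMS-5701/F_NMS-1276 = (L_NMS-5701/L_NMS-1276)/(d_NMS-5701/d_NMS-1276)² = 10.24 / (40.8)² = 0.006151.

0.00615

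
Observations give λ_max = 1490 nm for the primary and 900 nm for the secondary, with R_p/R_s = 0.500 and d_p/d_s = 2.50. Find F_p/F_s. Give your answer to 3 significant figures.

0.00532

Wien's law: T_p/T_s = λ_s/λ_p = 900/1490 = 0.6040.
L_p/L_s = (R_p/R_s)²(T_p/T_s)⁴ = (0.500)²(0.6040)⁴ = 0.03328.
F_p/F_s = (L_p/L_s)/(d_p/d_s)² = 0.03328/(2.50)² = 0.005325.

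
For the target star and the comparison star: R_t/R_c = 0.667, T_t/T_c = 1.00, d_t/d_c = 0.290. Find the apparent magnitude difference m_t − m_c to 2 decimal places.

-1.81

L_t/L_c = (0.667)²(1.00)⁴ = 0.4449.
F_t/F_c = (L_t/L_c)/(d_t/d_c)² = 0.4449/0.08410 = 5.290.
m_t − m_c = −2.5 log₁₀(5.290) = -1.81.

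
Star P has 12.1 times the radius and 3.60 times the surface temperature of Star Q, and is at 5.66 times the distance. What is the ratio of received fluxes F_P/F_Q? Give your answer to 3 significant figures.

L_P/L_Q = (R_P/R_Q)²(T_P/T_Q)⁴ = (12.1)² × (3.60)⁴ = 2.459×10^4.
F_P/F_Q = (L_P/L_Q)/(d_P/d_Q)² = 2.459×10^4 / (5.66)² = 767.6.

768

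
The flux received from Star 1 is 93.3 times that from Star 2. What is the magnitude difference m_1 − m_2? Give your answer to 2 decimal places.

m_1 − m_2 = −2.5 log₁₀(F_1/F_2) = −2.5 log₁₀(93.3) = −2.5 × (1.970) = -4.925.

-4.92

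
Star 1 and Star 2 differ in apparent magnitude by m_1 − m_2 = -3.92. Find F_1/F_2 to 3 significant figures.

37.0

F_1/F_2 = 10^(−(m_1 − m_2)/2.5) = 10^(3.92/2.5) = 10^1.568 = 36.98.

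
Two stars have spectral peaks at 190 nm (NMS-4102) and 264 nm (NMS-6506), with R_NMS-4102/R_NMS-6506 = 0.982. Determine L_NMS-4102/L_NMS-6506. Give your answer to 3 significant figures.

Wien's law gives T ∝ 1/λ_max, so T_NMS-4102/T_NMS-6506 = λ_NMS-6506/λ_NMS-4102 = 264/190 = 1.389.
Then L ∝ R²T⁴ gives L_NMS-4102/L_NMS-6506 = (0.982)² × (1.389)⁴ = 0.9643 × 3.727 = 3.594.

3.59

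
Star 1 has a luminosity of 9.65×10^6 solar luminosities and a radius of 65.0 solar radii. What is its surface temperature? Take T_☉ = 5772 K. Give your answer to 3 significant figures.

T/T_☉ = (L/L_☉)^(1/4) / (R/R_☉)^(1/2)
T = 5772 × (9.65×10^6)^(1/4) / √(65.0) = 5772 × 55.74 / 8.062 = 3.990×10^4 K.

3.99×10^4 K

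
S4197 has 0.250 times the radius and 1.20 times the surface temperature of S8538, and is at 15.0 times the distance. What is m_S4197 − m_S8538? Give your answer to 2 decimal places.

8.10

L_S4197/L_S8538 = (0.250)²(1.20)⁴ = 0.1296.
F_S4197/F_S8538 = (L_S4197/L_S8538)/(d_S4197/d_S8538)² = 0.1296/225.0 = 5.760×10^-4.
m_S4197 − m_S8538 = −2.5 log₁₀(5.760×10^-4) = 8.10.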